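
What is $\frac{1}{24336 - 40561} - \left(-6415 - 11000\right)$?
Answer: $\frac{282558374}{16225} \approx 17415.0$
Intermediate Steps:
$\frac{1}{24336 - 40561} - \left(-6415 - 11000\right) = \frac{1}{-16225} - -17415 = - \frac{1}{16225} + 17415 = \frac{282558374}{16225}$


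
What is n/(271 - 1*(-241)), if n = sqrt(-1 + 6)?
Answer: sqrt(5)/512 ≈ 0.0043673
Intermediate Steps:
n = sqrt(5) ≈ 2.2361
n/(271 - 1*(-241)) = sqrt(5)/(271 - 1*(-241)) = sqrt(5)/(271 + 241) = sqrt(5)/512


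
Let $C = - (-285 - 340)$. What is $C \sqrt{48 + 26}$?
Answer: $625 \sqrt{74} \approx 5376.5$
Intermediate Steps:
$C = 625$ ($C = \left(-1\right) \left(-625\right) = 625$)
$C \sqrt{48 + 26} = 625 \sqrt{48 + 26} = 625 \sqrt{74}$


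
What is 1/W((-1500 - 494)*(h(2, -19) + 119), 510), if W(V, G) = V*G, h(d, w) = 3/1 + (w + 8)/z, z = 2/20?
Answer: -1/12203280 ≈ -8.1945e-8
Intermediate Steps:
z = 1/10 (z = 2*(1/20) = 1/10 ≈ 0.10000)
h(d, w) = 83 + 10*w (h(d, w) = 3/1 + (w + 8)/(1/10) = 3*1 + (8 + w)*10 = 3 + (80 + 10*w) = 83 + 10*w)
W(V, G) = G*V
1/W((-1500 - 494)*(h(2, -19) + 119), 510) = 1/(510*((-1500 - 494)*((83 + 10*(-19)) + 119))) = 1/(510*(-1994*((83 - 190) + 119))) = 1/(510*(-1994*(-107 + 119))) = 1/(510*(-1994*12)) = 1/(510*(-23928)) = 1/(-12203280) = -1/12203280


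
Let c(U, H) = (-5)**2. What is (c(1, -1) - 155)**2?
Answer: 16900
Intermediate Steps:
c(U, H) = 25
(c(1, -1) - 155)**2 = (25 - 155)**2 = (-130)**2 = 16900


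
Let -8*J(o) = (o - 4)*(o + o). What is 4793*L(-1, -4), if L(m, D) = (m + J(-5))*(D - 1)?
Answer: 1174285/4 ≈ 2.9357e+5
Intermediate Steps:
J(o) = -o*(-4 + o)/4 (J(o) = -(o - 4)*(o + o)/8 = -(-4 + o)*2*o/8 = -o*(-4 + o)/4)
L(m, D) = (-1 + D)*(-45/4 + m) (L(m, D) = (m + (¼)*(-5)*(4 - 1*(-5)))*(D - 1) = (m + (¼)*(-5)*(4 + 5))*(-1 + D) = (m + (¼)*(-5)*9)*(-1 + D) = (m - 45/4)*(-1 + D) = (-45/4 + m)*(-1 + D) = (-1 + D)*(-45/4 + m))
4793*L(-1, -4) = 4793*(45/4 - 1*(-1) - 45/4*(-4) - 4*(-1)) = 4793*(45/4 + 1 + 45 + 4) = 4793*(245/4) = 1174285/4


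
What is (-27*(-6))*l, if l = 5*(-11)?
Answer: -8910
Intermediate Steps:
l = -55
(-27*(-6))*l = -27*(-6)*(-55) = 162*(-55) = -8910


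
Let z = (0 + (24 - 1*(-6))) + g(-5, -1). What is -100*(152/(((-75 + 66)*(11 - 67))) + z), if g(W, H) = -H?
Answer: -197200/63 ≈ -3130.2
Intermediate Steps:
z = 31 (z = (0 + (24 - 1*(-6))) - 1*(-1) = (0 + (24 + 6)) + 1 = (0 + 30) + 1 = 30 + 1 = 31)
-100*(152/(((-75 + 66)*(11 - 67))) + z) = -100*(152/(((-75 + 66)*(11 - 67))) + 31) = -100*(152/((-9*(-56))) + 31) = -100*(152/504 + 31) = -100*(152*(1/504) + 31) = -100*(19/63 + 31) = -100*1972/63 = -197200/63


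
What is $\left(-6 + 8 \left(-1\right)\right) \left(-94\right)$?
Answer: $1316$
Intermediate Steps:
$\left(-6 + 8 \left(-1\right)\right) \left(-94\right) = \left(-6 - 8\right) \left(-94\right) = \left(-14\right) \left(-94\right) = 1316$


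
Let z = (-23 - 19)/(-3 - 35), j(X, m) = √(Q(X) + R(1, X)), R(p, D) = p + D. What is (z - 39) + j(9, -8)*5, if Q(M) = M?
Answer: -720/19 + 5*√19 ≈ -16.100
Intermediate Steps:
R(p, D) = D + p
j(X, m) = √(1 + 2*X) (j(X, m) = √(X + (X + 1)) = √(X + (1 + X)) = √(1 + 2*X))
z = 21/19 (z = -42/(-38) = -42*(-1/38) = 21/19 ≈ 1.1053)
(z - 39) + j(9, -8)*5 = (21/19 - 39) + √(1 + 2*9)*5 = -720/19 + √(1 + 18)*5 = -720/19 + √19*5 = -720/19 + 5*√19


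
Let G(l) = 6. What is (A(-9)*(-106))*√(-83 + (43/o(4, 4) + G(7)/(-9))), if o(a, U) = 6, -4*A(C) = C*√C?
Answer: 4293*√34/4 ≈ 6258.1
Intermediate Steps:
A(C) = -C^(3/2)/4 (A(C) = -C*√C/4 = -C^(3/2)/4)
(A(-9)*(-106))*√(-83 + (43/o(4, 4) + G(7)/(-9))) = (-(-27)*I/4*(-106))*√(-83 + (43/6 + 6/(-9))) = (-(-27)*I/4*(-106))*√(-83 + (43*(⅙) + 6*(-⅑))) = ((27*I/4)*(-106))*√(-83 + (43/6 - ⅔)) = (-1431*I/2)*√(-83 + 13/2) = (-1431*I/2)*√(-153/2) = (-1431*I/2)*(3*I*√34/2) = 4293*√34/4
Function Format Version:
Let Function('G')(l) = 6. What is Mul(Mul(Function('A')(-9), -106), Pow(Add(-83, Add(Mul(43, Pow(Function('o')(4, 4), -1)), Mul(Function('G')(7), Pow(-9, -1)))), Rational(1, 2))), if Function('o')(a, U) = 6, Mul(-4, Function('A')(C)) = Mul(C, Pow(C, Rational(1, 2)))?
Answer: Mul(Rational(4293, 4), Pow(34, Rational(1, 2))) ≈ 6258.1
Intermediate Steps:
Function('A')(C) = Mul(Rational(-1, 4), Pow(C, Rational(3, 2))) (Function('A')(C) = Mul(Rational(-1, 4), Mul(C, Pow(C, Rational(1, 2)))) = Mul(Rational(-1, 4), Pow(C, Rational(3, 2))))
Mul(Mul(Function('A')(-9), -106), Pow(Add(-83, Add(Mul(43, Pow(Function('o')(4, 4), -1)), Mul(Function('G')(7), Pow(-9, -1)))), Rational(1, 2))) = Mul(Mul(Mul(Rational(-1, 4), Pow(-9, Rational(3, 2))), -106), Pow(Add(-83, Add(Mul(43, Pow(6, -1)), Mul(6, Pow(-9, -1)))), Rational(1, 2))) = Mul(Mul(Mul(Rational(-1, 4), Mul(-27, I)), -106), Pow(Add(-83, Add(Mul(43, Rational(1, 6)), Mul(6, Rational(-1, 9)))), Rational(1, 2))) = Mul(Mul(Mul(Rational(27, 4), I), -106), Pow(Add(-83, Add(Rational(43, 6), Rational(-2, 3))), Rational(1, 2))) = Mul(Mul(Rational(-1431, 2), I), Pow(Add(-83, Rational(13, 2)), Rational(1, 2))) = Mul(Mul(Rational(-1431, 2), I), Pow(Rational(-153, 2), Rational(1, 2))) = Mul(Mul(Rational(-1431, 2), I), Mul(Rational(3, 2), I, Pow(34, Rational(1, 2)))) = Mul(Rational(4293, 4), Pow(34, Rational(1, 2)))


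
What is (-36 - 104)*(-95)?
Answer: 13300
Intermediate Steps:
(-36 - 104)*(-95) = -140*(-95) = 13300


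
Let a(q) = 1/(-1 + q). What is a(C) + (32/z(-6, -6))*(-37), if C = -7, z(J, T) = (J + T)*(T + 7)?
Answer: 2365/24 ≈ 98.542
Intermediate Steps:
z(J, T) = (7 + T)*(J + T) (z(J, T) = (J + T)*(7 + T) = (7 + T)*(J + T))
a(C) + (32/z(-6, -6))*(-37) = 1/(-1 - 7) + (32/((-6)² + 7*(-6) + 7*(-6) - 6*(-6)))*(-37) = 1/(-8) + (32/(36 - 42 - 42 + 36))*(-37) = -⅛ + (32/(-12))*(-37) = -⅛ + (32*(-1/12))*(-37) = -⅛ - 8/3*(-37) = -⅛ + 296/3 = 2365/24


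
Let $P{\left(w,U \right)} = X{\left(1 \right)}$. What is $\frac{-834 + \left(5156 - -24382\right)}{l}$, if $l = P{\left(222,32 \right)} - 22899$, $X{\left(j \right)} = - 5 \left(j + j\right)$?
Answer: $- \frac{28704}{22909} \approx -1.253$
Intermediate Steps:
$X{\left(j \right)} = - 10 j$ ($X{\left(j \right)} = - 5 \cdot 2 j = - 10 j$)
$P{\left(w,U \right)} = -10$ ($P{\left(w,U \right)} = \left(-10\right) 1 = -10$)
$l = -22909$ ($l = -10 - 22899 = -22909$)
$\frac{-834 + \left(5156 - -24382\right)}{l} = \frac{-834 + \left(5156 - -24382\right)}{-22909} = \left(-834 + \left(5156 + 24382\right)\right) \left(- \frac{1}{22909}\right) = \left(-834 + 29538\right) \left(- \frac{1}{22909}\right) = 28704 \left(- \frac{1}{22909}\right) = - \frac{28704}{22909}$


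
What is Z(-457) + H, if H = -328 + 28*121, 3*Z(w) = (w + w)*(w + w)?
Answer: 844576/3 ≈ 2.8153e+5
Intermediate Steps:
Z(w) = 4*w**2/3 (Z(w) = ((w + w)*(w + w))/3 = ((2*w)*(2*w))/3 = (4*w**2)/3 = 4*w**2/3)
H = 3060 (H = -328 + 3388 = 3060)
Z(-457) + H = (4/3)*(-457)**2 + 3060 = (4/3)*208849 + 3060 = 835396/3 + 3060 = 844576/3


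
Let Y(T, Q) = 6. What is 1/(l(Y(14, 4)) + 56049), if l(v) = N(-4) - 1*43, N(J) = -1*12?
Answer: 1/55994 ≈ 1.7859e-5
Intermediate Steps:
N(J) = -12
l(v) = -55 (l(v) = -12 - 1*43 = -12 - 43 = -55)
1/(l(Y(14, 4)) + 56049) = 1/(-55 + 56049) = 1/55994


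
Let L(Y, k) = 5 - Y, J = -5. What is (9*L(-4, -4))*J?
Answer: -405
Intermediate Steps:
(9*L(-4, -4))*J = (9*(5 - 1*(-4)))*(-5) = (9*(5 + 4))*(-5) = (9*9)*(-5) = 81*(-5) = -405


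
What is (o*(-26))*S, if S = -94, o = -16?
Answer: -39104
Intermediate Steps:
(o*(-26))*S = -16*(-26)*(-94) = 416*(-94) = -39104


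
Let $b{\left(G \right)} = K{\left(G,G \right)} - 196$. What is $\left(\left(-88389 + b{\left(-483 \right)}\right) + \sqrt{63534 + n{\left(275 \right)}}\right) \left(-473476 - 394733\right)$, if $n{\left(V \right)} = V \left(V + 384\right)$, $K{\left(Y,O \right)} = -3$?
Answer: $76912898892 - 868209 \sqrt{244759} \approx 7.6483 \cdot 10^{10}$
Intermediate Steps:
$n{\left(V \right)} = V \left(384 + V\right)$
$b{\left(G \right)} = -199$ ($b{\left(G \right)} = -3 - 196 = -199$)
$\left(\left(-88389 + b{\left(-483 \right)}\right) + \sqrt{63534 + n{\left(275 \right)}}\right) \left(-473476 - 394733\right) = \left(\left(-88389 - 199\right) + \sqrt{63534 + 275 \left(384 + 275\right)}\right) \left(-473476 - 394733\right) = \left(-88588 + \sqrt{63534 + 275 \cdot 659}\right) \left(-868209\right) = \left(-88588 + \sqrt{63534 + 181225}\right) \left(-868209\right) = \left(-88588 + \sqrt{244759}\right) \left(-868209\right) = 76912898892 - 868209 \sqrt{244759}$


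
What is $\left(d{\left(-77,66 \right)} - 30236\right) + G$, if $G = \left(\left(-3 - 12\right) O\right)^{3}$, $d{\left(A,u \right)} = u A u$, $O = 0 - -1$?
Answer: $-369023$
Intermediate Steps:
$O = 1$ ($O = 0 + 1 = 1$)
$d{\left(A,u \right)} = A u^{2}$ ($d{\left(A,u \right)} = A u u = A u^{2}$)
$G = -3375$ ($G = \left(\left(-3 - 12\right) 1\right)^{3} = \left(\left(-15\right) 1\right)^{3} = \left(-15\right)^{3} = -3375$)
$\left(d{\left(-77,66 \right)} - 30236\right) + G = \left(- 77 \cdot 66^{2} - 30236\right) - 3375 = \left(\left(-77\right) 4356 - 30236\right) - 3375 = \left(-335412 - 30236\right) - 3375 = -365648 - 3375 = -369023$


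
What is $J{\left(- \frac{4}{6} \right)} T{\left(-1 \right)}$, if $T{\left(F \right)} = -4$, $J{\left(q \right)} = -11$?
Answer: $44$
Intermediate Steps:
$J{\left(- \frac{4}{6} \right)} T{\left(-1 \right)} = \left(-11\right) \left(-4\right) = 44$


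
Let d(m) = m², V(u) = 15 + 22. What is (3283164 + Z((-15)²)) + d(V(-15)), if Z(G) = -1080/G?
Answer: 16422641/5 ≈ 3.2845e+6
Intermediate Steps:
V(u) = 37
(3283164 + Z((-15)²)) + d(V(-15)) = (3283164 - 1080/((-15)²)) + 37² = (3283164 - 1080/225) + 1369 = (3283164 - 1080*1/225) + 1369 = (3283164 - 24/5) + 1369 = 16415796/5 + 1369 = 16422641/5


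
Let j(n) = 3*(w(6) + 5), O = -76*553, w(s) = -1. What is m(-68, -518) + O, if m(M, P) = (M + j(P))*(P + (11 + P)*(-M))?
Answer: 1917636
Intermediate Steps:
O = -42028
j(n) = 12 (j(n) = 3*(-1 + 5) = 3*4 = 12)
m(M, P) = (12 + M)*(P - M*(11 + P)) (m(M, P) = (M + 12)*(P + (11 + P)*(-M)) = (12 + M)*(P - M*(11 + P)))
m(-68, -518) + O = (-132*(-68) - 11*(-68)**2 + 12*(-518) - 1*(-518)*(-68)**2 - 11*(-68)*(-518)) - 42028 = (8976 - 11*4624 - 6216 - 1*(-518)*4624 - 387464) - 42028 = (8976 - 50864 - 6216 + 2395232 - 387464) - 42028 = 1959664 - 42028 = 1917636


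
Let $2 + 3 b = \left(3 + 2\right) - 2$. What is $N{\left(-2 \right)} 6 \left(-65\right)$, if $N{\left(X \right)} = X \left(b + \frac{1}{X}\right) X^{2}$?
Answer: $-520$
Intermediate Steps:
$b = \frac{1}{3}$ ($b = - \frac{2}{3} + \frac{\left(3 + 2\right) - 2}{3} = - \frac{2}{3} + \frac{5 - 2}{3} = - \frac{2}{3} + \frac{1}{3} \cdot 3 = - \frac{2}{3} + 1 = \frac{1}{3} \approx 0.33333$)
$N{\left(X \right)} = X^{3} \left(\frac{1}{3} + \frac{1}{X}\right)$ ($N{\left(X \right)} = X \left(\frac{1}{3} + \frac{1}{X}\right) X^{2} = X^{3} \left(\frac{1}{3} + \frac{1}{X}\right)$)
$N{\left(-2 \right)} 6 \left(-65\right) = \frac{\left(-2\right)^{2} \left(3 - 2\right)}{3} \cdot 6 \left(-65\right) = \frac{1}{3} \cdot 4 \cdot 1 \left(-390\right) = \frac{4}{3} \left(-390\right) = -520$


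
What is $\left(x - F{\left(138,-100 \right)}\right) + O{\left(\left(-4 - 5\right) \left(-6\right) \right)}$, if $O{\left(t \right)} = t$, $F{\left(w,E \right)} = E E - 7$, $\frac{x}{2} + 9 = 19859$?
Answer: $29761$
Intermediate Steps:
$x = 39700$ ($x = -18 + 2 \cdot 19859 = -18 + 39718 = 39700$)
$F{\left(w,E \right)} = -7 + E^{2}$ ($F{\left(w,E \right)} = E^{2} - 7 = -7 + E^{2}$)
$\left(x - F{\left(138,-100 \right)}\right) + O{\left(\left(-4 - 5\right) \left(-6\right) \right)} = \left(39700 - \left(-7 + \left(-100\right)^{2}\right)\right) + \left(-4 - 5\right) \left(-6\right) = \left(39700 - \left(-7 + 10000\right)\right) - -54 = \left(39700 - 9993\right) + 54 = 29707 + 54 = 29761$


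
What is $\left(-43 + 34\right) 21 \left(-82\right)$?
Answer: $15498$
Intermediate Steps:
$\left(-43 + 34\right) 21 \left(-82\right) = \left(-9\right) 21 \left(-82\right) = \left(-189\right) \left(-82\right) = 15498$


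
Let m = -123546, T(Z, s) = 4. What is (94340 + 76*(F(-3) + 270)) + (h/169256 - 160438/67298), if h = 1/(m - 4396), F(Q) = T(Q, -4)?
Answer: 83914521224558462335/728667451313648 ≈ 1.1516e+5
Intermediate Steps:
F(Q) = 4
h = -1/127942 (h = 1/(-123546 - 4396) = 1/(-127942) = -1/127942 ≈ -7.8160e-6)
(94340 + 76*(F(-3) + 270)) + (h/169256 - 160438/67298) = (94340 + 76*(4 + 270)) + (-1/127942/169256 - 160438/67298) = (94340 + 76*274) + (-1/127942*1/169256 - 160438*1/67298) = (94340 + 20824) + (-1/21654951152 - 80219/33649) = 115164 - 1737138526495937/728667451313648 = 83914521224558462335/728667451313648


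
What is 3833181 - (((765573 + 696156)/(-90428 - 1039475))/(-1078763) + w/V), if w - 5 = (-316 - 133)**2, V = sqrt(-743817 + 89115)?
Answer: 4672254929562923280/1218897549989 + 33601*I*sqrt(654702)/109117 ≈ 3.8332e+6 + 249.16*I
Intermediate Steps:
V = I*sqrt(654702) (V = sqrt(-654702) = I*sqrt(654702) ≈ 809.14*I)
w = 201606 (w = 5 + (-316 - 133)**2 = 5 + (-449)**2 = 5 + 201601 = 201606)
3833181 - (((765573 + 696156)/(-90428 - 1039475))/(-1078763) + w/V) = 3833181 - (((765573 + 696156)/(-90428 - 1039475))/(-1078763) + 201606/((I*sqrt(654702)))) = 3833181 - ((1461729/(-1129903))*(-1/1078763) + 201606*(-I*sqrt(654702)/654702)) = 3833181 - ((1461729*(-1/1129903))*(-1/1078763) - 33601*I*sqrt(654702)/109117) = 3833181 - (-1461729/1129903*(-1/1078763) - 33601*I*sqrt(654702)/109117) = 3833181 - (1461729/1218897549989 - 33601*I*sqrt(654702)/109117) = 3833181 + (-1461729/1218897549989 + 33601*I*sqrt(654702)/109117) = 4672254929562923280/1218897549989 + 33601*I*sqrt(654702)/109117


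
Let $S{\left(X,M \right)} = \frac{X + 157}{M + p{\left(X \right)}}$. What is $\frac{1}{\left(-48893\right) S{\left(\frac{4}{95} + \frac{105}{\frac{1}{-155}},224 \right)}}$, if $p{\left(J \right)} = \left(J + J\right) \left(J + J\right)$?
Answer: $\frac{531220144898}{395122178945} \approx 1.3444$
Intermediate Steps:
$p{\left(J \right)} = 4 J^{2}$ ($p{\left(J \right)} = 2 J 2 J = 4 J^{2}$)
$S{\left(X,M \right)} = \frac{157 + X}{M + 4 X^{2}}$ ($S{\left(X,M \right)} = \frac{X + 157}{M + 4 X^{2}} = \frac{157 + X}{M + 4 X^{2}}$)
$\frac{1}{\left(-48893\right) S{\left(\frac{4}{95} + \frac{105}{\frac{1}{-155}},224 \right)}} = \frac{1}{\left(-48893\right) \frac{157 + \left(\frac{4}{95} + \frac{105}{\frac{1}{-155}}\right)}{224 + 4 \left(\frac{4}{95} + \frac{105}{\frac{1}{-155}}\right)^{2}}} = - \frac{1}{48893 \frac{157 + \left(4 \cdot \frac{1}{95} + \frac{105}{- \frac{1}{155}}\right)}{224 + 4 \left(4 \cdot \frac{1}{95} + \frac{105}{- \frac{1}{155}}\right)^{2}}} = - \frac{1}{48893 \frac{157 + \left(\frac{4}{95} + 105 \left(-155\right)\right)}{224 + 4 \left(\frac{4}{95} + 105 \left(-155\right)\right)^{2}}} = - \frac{1}{48893 \frac{157 + \left(\frac{4}{95} - 16275\right)}{224 + 4 \left(\frac{4}{95} - 16275\right)^{2}}} = - \frac{1}{48893 \frac{157 - \frac{1546121}{95}}{224 + 4 \left(- \frac{1546121}{95}\right)^{2}}} = - \frac{1}{48893 \frac{1}{224 + 4 \cdot \frac{2390490146641}{9025}} \left(- \frac{1531206}{95}\right)} = - \frac{1}{48893 \frac{1}{224 + \frac{9561960586564}{9025}} \left(- \frac{1531206}{95}\right)} = - \frac{1}{48893 \frac{1}{\frac{9561962608164}{9025}} \left(- \frac{1531206}{95}\right)} = - \frac{1}{48893 \cdot \frac{9025}{9561962608164} \left(- \frac{1531206}{95}\right)} = - \frac{1}{48893 \left(- \frac{8081365}{531220144898}\right)} = \left(- \frac{1}{48893}\right) \left(- \frac{531220144898}{8081365}\right) = \frac{531220144898}{395122178945}$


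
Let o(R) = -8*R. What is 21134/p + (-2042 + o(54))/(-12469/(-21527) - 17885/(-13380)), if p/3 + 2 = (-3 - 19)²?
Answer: -101874147642163/79796875929 ≈ -1276.7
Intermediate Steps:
p = 1446 (p = -6 + 3*(-3 - 19)² = -6 + 3*(-22)² = -6 + 3*484 = -6 + 1452 = 1446)
21134/p + (-2042 + o(54))/(-12469/(-21527) - 17885/(-13380)) = 21134/1446 + (-2042 - 8*54)/(-12469/(-21527) - 17885/(-13380)) = 21134*(1/1446) + (-2042 - 432)/(-12469*(-1/21527) - 17885*(-1/13380)) = 10567/723 - 2474/(12469/21527 + 3577/2676) = 10567/723 - 2474/110369123/57606252 = 10567/723 - 2474*57606252/110369123 = 10567/723 - 142517867448/110369123 = -101874147642163/79796875929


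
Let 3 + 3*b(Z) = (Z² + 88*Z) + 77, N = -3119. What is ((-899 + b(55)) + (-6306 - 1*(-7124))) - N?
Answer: 17053/3 ≈ 5684.3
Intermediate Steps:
b(Z) = 74/3 + Z²/3 + 88*Z/3 (b(Z) = -1 + ((Z² + 88*Z) + 77)/3 = -1 + (77 + Z² + 88*Z)/3 = -1 + (77/3 + Z²/3 + 88*Z/3) = 74/3 + Z²/3 + 88*Z/3)
((-899 + b(55)) + (-6306 - 1*(-7124))) - N = ((-899 + (74/3 + (⅓)*55² + (88/3)*55)) + (-6306 - 1*(-7124))) - 1*(-3119) = ((-899 + (74/3 + (⅓)*3025 + 4840/3)) + (-6306 + 7124)) + 3119 = ((-899 + (74/3 + 3025/3 + 4840/3)) + 818) + 3119 = ((-899 + 7939/3) + 818) + 3119 = (5242/3 + 818) + 3119 = 7696/3 + 3119 = 17053/3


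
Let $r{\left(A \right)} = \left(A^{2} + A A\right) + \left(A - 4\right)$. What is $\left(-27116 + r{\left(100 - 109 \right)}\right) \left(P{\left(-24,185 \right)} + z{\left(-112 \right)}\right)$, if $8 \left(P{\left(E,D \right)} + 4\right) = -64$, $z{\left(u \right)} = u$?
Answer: $3343908$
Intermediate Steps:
$r{\left(A \right)} = -4 + A + 2 A^{2}$ ($r{\left(A \right)} = \left(A^{2} + A^{2}\right) + \left(-4 + A\right) = 2 A^{2} + \left(-4 + A\right) = -4 + A + 2 A^{2}$)
$P{\left(E,D \right)} = -12$ ($P{\left(E,D \right)} = -4 + \frac{1}{8} \left(-64\right) = -4 - 8 = -12$)
$\left(-27116 + r{\left(100 - 109 \right)}\right) \left(P{\left(-24,185 \right)} + z{\left(-112 \right)}\right) = \left(-27116 + \left(-4 + \left(100 - 109\right) + 2 \left(100 - 109\right)^{2}\right)\right) \left(-12 - 112\right) = \left(-27116 - \left(13 - 162\right)\right) \left(-124\right) = \left(-27116 - -149\right) \left(-124\right) = \left(-27116 + 149\right) \left(-124\right) = \left(-26967\right) \left(-124\right) = 3343908$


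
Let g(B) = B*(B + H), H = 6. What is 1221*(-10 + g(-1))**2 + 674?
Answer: 275399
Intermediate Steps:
g(B) = B*(6 + B) (g(B) = B*(B + 6) = B*(6 + B))
1221*(-10 + g(-1))**2 + 674 = 1221*(-10 - (6 - 1))**2 + 674 = 1221*(-10 - 1*5)**2 + 674 = 1221*(-10 - 5)**2 + 674 = 1221*(-15)**2 + 674 = 1221*225 + 674 = 274725 + 674 = 275399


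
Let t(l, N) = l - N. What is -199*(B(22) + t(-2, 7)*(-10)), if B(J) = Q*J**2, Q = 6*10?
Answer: -5796870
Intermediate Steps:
Q = 60
B(J) = 60*J**2
-199*(B(22) + t(-2, 7)*(-10)) = -199*(60*22**2 + (-2 - 1*7)*(-10)) = -199*(60*484 + (-2 - 7)*(-10)) = -199*(29040 - 9*(-10)) = -199*(29040 + 90) = -199*29130 = -5796870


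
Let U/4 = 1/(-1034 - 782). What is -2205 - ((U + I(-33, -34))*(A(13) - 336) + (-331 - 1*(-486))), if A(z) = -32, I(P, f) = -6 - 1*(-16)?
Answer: 299456/227 ≈ 1319.2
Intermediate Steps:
I(P, f) = 10 (I(P, f) = -6 + 16 = 10)
U = -1/454 (U = 4/(-1034 - 782) = 4/(-1816) = 4*(-1/1816) = -1/454 ≈ -0.0022026)
-2205 - ((U + I(-33, -34))*(A(13) - 336) + (-331 - 1*(-486))) = -2205 - ((-1/454 + 10)*(-32 - 336) + (-331 - 1*(-486))) = -2205 - ((4539/454)*(-368) + (-331 + 486)) = -2205 - (-835176/227 + 155) = -2205 - 1*(-799991/227) = -2205 + 799991/227 = 299456/227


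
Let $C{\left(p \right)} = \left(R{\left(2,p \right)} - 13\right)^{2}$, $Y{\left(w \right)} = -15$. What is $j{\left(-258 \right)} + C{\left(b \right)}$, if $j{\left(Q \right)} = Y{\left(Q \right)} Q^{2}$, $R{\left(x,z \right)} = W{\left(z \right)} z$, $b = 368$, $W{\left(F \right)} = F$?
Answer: $18335140461$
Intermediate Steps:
$R{\left(x,z \right)} = z^{2}$ ($R{\left(x,z \right)} = z z = z^{2}$)
$C{\left(p \right)} = \left(-13 + p^{2}\right)^{2}$ ($C{\left(p \right)} = \left(p^{2} - 13\right)^{2} = \left(-13 + p^{2}\right)^{2}$)
$j{\left(Q \right)} = - 15 Q^{2}$
$j{\left(-258 \right)} + C{\left(b \right)} = - 15 \left(-258\right)^{2} + \left(-13 + 368^{2}\right)^{2} = \left(-15\right) 66564 + \left(-13 + 135424\right)^{2} = -998460 + 135411^{2} = -998460 + 18336138921 = 18335140461$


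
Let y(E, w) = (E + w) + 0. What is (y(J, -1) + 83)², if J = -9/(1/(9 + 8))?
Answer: 5041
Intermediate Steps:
J = -153 (J = -9/(1/17) = -9/1/17 = -9*17 = -153)
y(E, w) = E + w
(y(J, -1) + 83)² = ((-153 - 1) + 83)² = (-154 + 83)² = (-71)² = 5041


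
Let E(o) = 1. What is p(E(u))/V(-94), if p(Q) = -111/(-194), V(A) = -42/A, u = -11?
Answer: 1739/1358 ≈ 1.2806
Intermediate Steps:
p(Q) = 111/194 (p(Q) = -111*(-1/194) = 111/194)
p(E(u))/V(-94) = 111/(194*((-42/(-94)))) = 111/(194*((-42*(-1/94)))) = 111/(194*(21/47)) = (111/194)*(47/21) = 1739/1358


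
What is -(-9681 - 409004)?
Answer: 418685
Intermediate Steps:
-(-9681 - 409004) = -1*(-418685) = 418685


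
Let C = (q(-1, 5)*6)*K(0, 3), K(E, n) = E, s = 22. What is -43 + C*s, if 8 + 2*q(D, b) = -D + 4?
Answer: -43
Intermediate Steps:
q(D, b) = -2 - D/2 (q(D, b) = -4 + (-D + 4)/2 = -4 + (4 - D)/2 = -4 + (2 - D/2) = -2 - D/2)
C = 0 (C = ((-2 - ½*(-1))*6)*0 = ((-2 + ½)*6)*0 = -3/2*6*0 = -9*0 = 0)
-43 + C*s = -43 + 0*22 = -43 + 0 = -43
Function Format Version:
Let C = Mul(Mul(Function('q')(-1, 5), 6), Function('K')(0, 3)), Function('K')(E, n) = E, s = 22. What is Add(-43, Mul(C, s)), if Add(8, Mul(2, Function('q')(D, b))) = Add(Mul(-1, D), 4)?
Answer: -43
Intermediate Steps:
Function('q')(D, b) = Add(-2, Mul(Rational(-1, 2), D)) (Function('q')(D, b) = Add(-4, Mul(Rational(1, 2), Add(Mul(-1, D), 4))) = Add(-4, Mul(Rational(1, 2), Add(4, Mul(-1, D)))) = Add(-4, Add(2, Mul(Rational(-1, 2), D))) = Add(-2, Mul(Rational(-1, 2), D)))
C = 0 (C = Mul(Mul(Add(-2, Mul(Rational(-1, 2), -1)), 6), 0) = Mul(Mul(Add(-2, Rational(1, 2)), 6), 0) = Mul(Mul(Rational(-3, 2), 6), 0) = Mul(-9, 0) = 0)
Add(-43, Mul(C, s)) = Add(-43, Mul(0, 22)) = Add(-43, 0) = -43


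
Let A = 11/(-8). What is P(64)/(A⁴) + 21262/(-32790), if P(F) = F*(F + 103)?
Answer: 717585448489/240039195 ≈ 2989.4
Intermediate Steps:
P(F) = F*(103 + F)
A = -11/8 (A = 11*(-⅛) = -11/8 ≈ -1.3750)
P(64)/(A⁴) + 21262/(-32790) = (64*(103 + 64))/((-11/8)⁴) + 21262/(-32790) = (64*167)/(14641/4096) + 21262*(-1/32790) = 10688*(4096/14641) - 10631/16395 = 43778048/14641 - 10631/16395 = 717585448489/240039195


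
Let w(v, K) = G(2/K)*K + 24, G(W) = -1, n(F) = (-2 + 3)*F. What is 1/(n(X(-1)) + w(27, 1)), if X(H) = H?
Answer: 1/22 ≈ 0.045455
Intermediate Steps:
n(F) = F (n(F) = 1*F = F)
w(v, K) = 24 - K (w(v, K) = -K + 24 = 24 - K)
1/(n(X(-1)) + w(27, 1)) = 1/(-1 + (24 - 1*1)) = 1/(-1 + (24 - 1)) = 1/(-1 + 23) = 1/22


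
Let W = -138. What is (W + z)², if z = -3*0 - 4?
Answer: 20164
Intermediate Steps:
z = -4 (z = 0 - 4 = -4)
(W + z)² = (-138 - 4)² = (-142)² = 20164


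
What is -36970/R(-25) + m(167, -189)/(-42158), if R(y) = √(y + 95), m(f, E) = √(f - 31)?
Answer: -3697*√70/7 - √34/21079 ≈ -4418.8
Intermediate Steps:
m(f, E) = √(-31 + f)
R(y) = √(95 + y)
-36970/R(-25) + m(167, -189)/(-42158) = -36970/√(95 - 25) + √(-31 + 167)/(-42158) = -36970*√70/70 + √136*(-1/42158) = -3697*√70/7 + (2*√34)*(-1/42158) = -3697*√70/7 - √34/21079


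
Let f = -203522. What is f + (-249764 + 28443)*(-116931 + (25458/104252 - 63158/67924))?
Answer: 11453522801668747831/442575803 ≈ 2.5879e+10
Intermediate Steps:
f + (-249764 + 28443)*(-116931 + (25458/104252 - 63158/67924)) = -203522 + (-249764 + 28443)*(-116931 + (25458/104252 - 63158/67924)) = -203522 - 221321*(-116931 + (25458*(1/104252) - 63158*1/67924)) = -203522 - 221321*(-116931 + (12729/52126 - 31579/33962)) = -203522 - 221321*(-116931 - 303446164/442575803) = -203522 - 221321*(-51751134666757/442575803) = -203522 + 11453612875581325997/442575803 = 11453522801668747831/442575803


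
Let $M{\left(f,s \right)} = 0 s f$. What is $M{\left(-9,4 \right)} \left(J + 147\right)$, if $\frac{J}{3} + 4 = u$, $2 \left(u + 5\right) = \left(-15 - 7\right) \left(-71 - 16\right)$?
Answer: $0$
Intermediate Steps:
$M{\left(f,s \right)} = 0$ ($M{\left(f,s \right)} = 0 f = 0$)
$u = 952$ ($u = -5 + \frac{\left(-15 - 7\right) \left(-71 - 16\right)}{2} = -5 + \frac{\left(-22\right) \left(-87\right)}{2} = -5 + \frac{1}{2} \cdot 1914 = -5 + 957 = 952$)
$J = 2844$ ($J = -12 + 3 \cdot 952 = -12 + 2856 = 2844$)
$M{\left(-9,4 \right)} \left(J + 147\right) = 0 \left(2844 + 147\right) = 0 \cdot 2991 = 0$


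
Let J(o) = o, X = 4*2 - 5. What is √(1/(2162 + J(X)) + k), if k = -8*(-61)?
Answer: √2287367965/2165 ≈ 22.091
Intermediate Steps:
X = 3 (X = 8 - 5 = 3)
k = 488
√(1/(2162 + J(X)) + k) = √(1/(2162 + 3) + 488) = √(1/2165 + 488) = √(1056521/2165) = √2287367965/2165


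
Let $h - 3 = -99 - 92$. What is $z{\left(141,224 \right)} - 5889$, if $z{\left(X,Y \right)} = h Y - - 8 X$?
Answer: $-46873$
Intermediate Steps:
$h = -188$ ($h = 3 - 191 = -188$)
$z{\left(X,Y \right)} = - 188 Y + 8 X$ ($z{\left(X,Y \right)} = - 188 Y - - 8 X = - 188 Y + 8 X$)
$z{\left(141,224 \right)} - 5889 = \left(\left(-188\right) 224 + 8 \cdot 141\right) - 5889 = \left(-42112 + 1128\right) - 5889 = -40984 - 5889 = -46873$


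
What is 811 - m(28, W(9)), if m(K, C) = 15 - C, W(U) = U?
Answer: 805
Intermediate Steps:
811 - m(28, W(9)) = 811 - (15 - 1*9) = 811 - (15 - 9) = 811 - 1*6 = 811 - 6 = 805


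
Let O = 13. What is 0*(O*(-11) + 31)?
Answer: 0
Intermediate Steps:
0*(O*(-11) + 31) = 0*(13*(-11) + 31) = 0*(-143 + 31) = 0*(-112) = 0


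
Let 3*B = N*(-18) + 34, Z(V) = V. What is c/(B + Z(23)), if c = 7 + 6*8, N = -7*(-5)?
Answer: -165/527 ≈ -0.31309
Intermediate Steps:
N = 35
c = 55 (c = 7 + 48 = 55)
B = -596/3 (B = (35*(-18) + 34)/3 = (-630 + 34)/3 = (⅓)*(-596) = -596/3 ≈ -198.67)
c/(B + Z(23)) = 55/(-596/3 + 23) = 55/(-527/3) = 55*(-3/527) = -165/527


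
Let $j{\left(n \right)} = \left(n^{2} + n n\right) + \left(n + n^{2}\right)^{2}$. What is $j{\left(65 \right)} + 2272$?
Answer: $18414822$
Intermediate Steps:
$j{\left(n \right)} = \left(n + n^{2}\right)^{2} + 2 n^{2}$ ($j{\left(n \right)} = \left(n^{2} + n^{2}\right) + \left(n + n^{2}\right)^{2} = 2 n^{2} + \left(n + n^{2}\right)^{2} = \left(n + n^{2}\right)^{2} + 2 n^{2}$)
$j{\left(65 \right)} + 2272 = 65^{2} \left(2 + \left(1 + 65\right)^{2}\right) + 2272 = 4225 \left(2 + 66^{2}\right) + 2272 = 4225 \left(2 + 4356\right) + 2272 = 4225 \cdot 4358 + 2272 = 18412550 + 2272 = 18414822$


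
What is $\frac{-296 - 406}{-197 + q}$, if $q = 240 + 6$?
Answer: $- \frac{702}{49} \approx -14.327$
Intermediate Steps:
$q = 246$
$\frac{-296 - 406}{-197 + q} = \frac{-296 - 406}{-197 + 246} = - \frac{702}{49}$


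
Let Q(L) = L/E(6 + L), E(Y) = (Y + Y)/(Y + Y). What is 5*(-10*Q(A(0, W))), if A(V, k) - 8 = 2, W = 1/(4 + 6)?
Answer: -500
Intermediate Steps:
W = 1/10 ≈ 0.10000
E(Y) = 1 (E(Y) = (2*Y)/((2*Y)) = (2*Y)*(1/(2*Y)) = 1)
A(V, k) = 10 (A(V, k) = 8 + 2 = 10)
Q(L) = L (Q(L) = L/1 = L*1 = L)
5*(-10*Q(A(0, W))) = 5*(-10*10) = 5*(-100) = -500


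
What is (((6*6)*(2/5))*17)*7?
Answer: 8568/5 ≈ 1713.6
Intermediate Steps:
(((6*6)*(2/5))*17)*7 = ((36*(2*(1/5)))*17)*7 = ((36*(2/5))*17)*7 = ((72/5)*17)*7 = (1224/5)*7 = 8568/5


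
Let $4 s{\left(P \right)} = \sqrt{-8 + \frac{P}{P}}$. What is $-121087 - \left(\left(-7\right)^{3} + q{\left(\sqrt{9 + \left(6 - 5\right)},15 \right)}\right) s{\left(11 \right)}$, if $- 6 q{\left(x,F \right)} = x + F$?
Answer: $-121087 + \frac{i \sqrt{7} \left(2073 + \sqrt{10}\right)}{24} \approx -1.2109 \cdot 10^{5} + 228.88 i$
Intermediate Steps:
$s{\left(P \right)} = \frac{i \sqrt{7}}{4}$ ($s{\left(P \right)} = \frac{\sqrt{-8 + \frac{P}{P}}}{4} = \frac{\sqrt{-8 + 1}}{4} = \frac{\sqrt{-7}}{4} = \frac{i \sqrt{7}}{4}$)
$q{\left(x,F \right)} = - \frac{F}{6} - \frac{x}{6}$ ($q{\left(x,F \right)} = - \frac{x + F}{6} = - \frac{F + x}{6} = - \frac{F}{6} - \frac{x}{6}$)
$-121087 - \left(\left(-7\right)^{3} + q{\left(\sqrt{9 + \left(6 - 5\right)},15 \right)}\right) s{\left(11 \right)} = -121087 - \left(\left(-7\right)^{3} - \left(\frac{5}{2} + \frac{\sqrt{9 + \left(6 - 5\right)}}{6}\right)\right) \frac{i \sqrt{7}}{4} = -121087 - \left(-343 - \left(\frac{5}{2} + \frac{\sqrt{9 + 1}}{6}\right)\right) \frac{i \sqrt{7}}{4} = -121087 - \left(-343 - \left(\frac{5}{2} + \frac{\sqrt{10}}{6}\right)\right) \frac{i \sqrt{7}}{4} = -121087 - \left(- \frac{691}{2} - \frac{\sqrt{10}}{6}\right) \frac{i \sqrt{7}}{4} = -121087 - \frac{i \sqrt{7} \left(- \frac{691}{2} - \frac{\sqrt{10}}{6}\right)}{4}$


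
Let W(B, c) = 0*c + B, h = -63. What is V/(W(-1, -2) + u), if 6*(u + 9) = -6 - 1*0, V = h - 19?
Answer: 82/11 ≈ 7.4545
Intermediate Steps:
V = -82 (V = -63 - 19 = -82)
W(B, c) = B (W(B, c) = 0 + B = B)
u = -10 (u = -9 + (-6 - 1*0)/6 = -9 + (-6 + 0)/6 = -9 + (⅙)*(-6) = -9 - 1 = -10)
V/(W(-1, -2) + u) = -82/(-1 - 10) = -82/(-11) = -82*(-1/11) = 82/11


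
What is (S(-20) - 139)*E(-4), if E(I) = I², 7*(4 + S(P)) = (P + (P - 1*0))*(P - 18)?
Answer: 8304/7 ≈ 1186.3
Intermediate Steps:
S(P) = -4 + 2*P*(-18 + P)/7 (S(P) = -4 + ((P + (P - 1*0))*(P - 18))/7 = -4 + ((P + (P + 0))*(-18 + P))/7 = -4 + ((P + P)*(-18 + P))/7 = -4 + ((2*P)*(-18 + P))/7 = -4 + (2*P*(-18 + P))/7 = -4 + 2*P*(-18 + P)/7)
(S(-20) - 139)*E(-4) = ((-4 - 36/7*(-20) + (2/7)*(-20)²) - 139)*(-4)² = ((-4 + 720/7 + (2/7)*400) - 139)*16 = ((-4 + 720/7 + 800/7) - 139)*16 = (1492/7 - 139)*16 = (519/7)*16 = 8304/7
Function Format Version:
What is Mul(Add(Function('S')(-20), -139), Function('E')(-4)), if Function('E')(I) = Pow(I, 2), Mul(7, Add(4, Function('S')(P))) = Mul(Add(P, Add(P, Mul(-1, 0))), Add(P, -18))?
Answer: Rational(8304, 7) ≈ 1186.3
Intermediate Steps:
Function('S')(P) = Add(-4, Mul(Rational(2, 7), P, Add(-18, P))) (Function('S')(P) = Add(-4, Mul(Rational(1, 7), Mul(Add(P, Add(P, Mul(-1, 0))), Add(P, -18)))) = Add(-4, Mul(Rational(1, 7), Mul(Add(P, Add(P, 0)), Add(-18, P)))) = Add(-4, Mul(Rational(1, 7), Mul(Add(P, P), Add(-18, P)))) = Add(-4, Mul(Rational(1, 7), Mul(Mul(2, P), Add(-18, P)))) = Add(-4, Mul(Rational(1, 7), Mul(2, P, Add(-18, P)))) = Add(-4, Mul(Rational(2, 7), P, Add(-18, P))))
Mul(Add(Function('S')(-20), -139), Function('E')(-4)) = Mul(Add(Add(-4, Mul(Rational(-36, 7), -20), Mul(Rational(2, 7), Pow(-20, 2))), -139), Pow(-4, 2)) = Mul(Add(Add(-4, Rational(720, 7), Mul(Rational(2, 7), 400)), -139), 16) = Mul(Add(Add(-4, Rational(720, 7), Rational(800, 7)), -139), 16) = Mul(Add(Rational(1492, 7), -139), 16) = Mul(Rational(519, 7), 16) = Rational(8304, 7)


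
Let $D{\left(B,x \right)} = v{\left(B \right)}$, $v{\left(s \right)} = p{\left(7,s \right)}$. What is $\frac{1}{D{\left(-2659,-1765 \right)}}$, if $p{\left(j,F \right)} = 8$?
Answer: $\frac{1}{8} \approx 0.125$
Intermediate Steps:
$v{\left(s \right)} = 8$
$D{\left(B,x \right)} = 8$
$\frac{1}{D{\left(-2659,-1765 \right)}} = \frac{1}{8}$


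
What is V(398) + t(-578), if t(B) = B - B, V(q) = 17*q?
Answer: 6766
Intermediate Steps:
t(B) = 0
V(398) + t(-578) = 17*398 + 0 = 6766 + 0 = 6766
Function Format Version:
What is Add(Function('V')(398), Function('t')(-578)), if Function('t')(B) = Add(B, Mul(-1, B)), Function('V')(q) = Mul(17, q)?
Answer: 6766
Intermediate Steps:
Function('t')(B) = 0
Add(Function('V')(398), Function('t')(-578)) = Add(Mul(17, 398), 0) = Add(6766, 0) = 6766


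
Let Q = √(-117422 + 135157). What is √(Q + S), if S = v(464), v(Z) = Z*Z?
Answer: √(215296 + √17735) ≈ 464.14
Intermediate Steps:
v(Z) = Z²
S = 215296 (S = 464² = 215296)
Q = √17735 ≈ 133.17
√(Q + S) = √(√17735 + 215296) = √(215296 + √17735)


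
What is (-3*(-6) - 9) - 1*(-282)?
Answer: 291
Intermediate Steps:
(-3*(-6) - 9) - 1*(-282) = (18 - 9) + 282 = 9 + 282 = 291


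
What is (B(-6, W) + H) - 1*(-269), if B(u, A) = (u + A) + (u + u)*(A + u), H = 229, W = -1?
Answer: 575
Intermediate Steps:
B(u, A) = A + u + 2*u*(A + u) (B(u, A) = (A + u) + (2*u)*(A + u) = (A + u) + 2*u*(A + u) = A + u + 2*u*(A + u))
(B(-6, W) + H) - 1*(-269) = ((-1 - 6 + 2*(-6)² + 2*(-1)*(-6)) + 229) - 1*(-269) = ((-1 - 6 + 2*36 + 12) + 229) + 269 = ((-1 - 6 + 72 + 12) + 229) + 269 = (77 + 229) + 269 = 306 + 269 = 575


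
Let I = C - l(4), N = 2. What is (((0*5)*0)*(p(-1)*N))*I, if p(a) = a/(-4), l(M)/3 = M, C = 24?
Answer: 0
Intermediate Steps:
l(M) = 3*M
p(a) = -a/4 (p(a) = a*(-¼) = -a/4)
I = 12 (I = 24 - 3*4 = 24 - 1*12 = 24 - 12 = 12)
(((0*5)*0)*(p(-1)*N))*I = (((0*5)*0)*(-¼*(-1)*2))*12 = ((0*0)*((¼)*2))*12 = (0*(½))*12 = 0*12 = 0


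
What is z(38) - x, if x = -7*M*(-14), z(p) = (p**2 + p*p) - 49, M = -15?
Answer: 4309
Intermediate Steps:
z(p) = -49 + 2*p**2 (z(p) = (p**2 + p**2) - 49 = 2*p**2 - 49 = -49 + 2*p**2)
x = -1470 (x = -7*(-15)*(-14) = 105*(-14) = -1470)
z(38) - x = (-49 + 2*38**2) - 1*(-1470) = (-49 + 2*1444) + 1470 = (-49 + 2888) + 1470 = 2839 + 1470 = 4309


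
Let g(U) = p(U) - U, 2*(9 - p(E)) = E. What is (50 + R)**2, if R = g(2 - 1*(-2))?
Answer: 2809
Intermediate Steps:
p(E) = 9 - E/2
g(U) = 9 - 3*U/2 (g(U) = (9 - U/2) - U = 9 - 3*U/2)
R = 3 (R = 9 - 3*(2 - 1*(-2))/2 = 9 - 3*(2 + 2)/2 = 9 - 3/2*4 = 9 - 6 = 3)
(50 + R)**2 = (50 + 3)**2 = 53**2 = 2809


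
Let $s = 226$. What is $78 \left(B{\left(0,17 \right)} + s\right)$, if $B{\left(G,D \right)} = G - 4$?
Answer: $17316$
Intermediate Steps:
$B{\left(G,D \right)} = -4 + G$
$78 \left(B{\left(0,17 \right)} + s\right) = 78 \left(\left(-4 + 0\right) + 226\right) = 78 \left(-4 + 226\right) = 78 \cdot 222 = 17316$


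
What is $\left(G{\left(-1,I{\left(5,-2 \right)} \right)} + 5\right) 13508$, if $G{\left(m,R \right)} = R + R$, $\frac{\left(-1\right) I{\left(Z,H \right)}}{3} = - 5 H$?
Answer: $-742940$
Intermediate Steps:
$I{\left(Z,H \right)} = 15 H$ ($I{\left(Z,H \right)} = - 3 \left(- 5 H\right) = 15 H$)
$G{\left(m,R \right)} = 2 R$
$\left(G{\left(-1,I{\left(5,-2 \right)} \right)} + 5\right) 13508 = \left(2 \cdot 15 \left(-2\right) + 5\right) 13508 = \left(2 \left(-30\right) + 5\right) 13508 = \left(-60 + 5\right) 13508 = \left(-55\right) 13508 = -742940$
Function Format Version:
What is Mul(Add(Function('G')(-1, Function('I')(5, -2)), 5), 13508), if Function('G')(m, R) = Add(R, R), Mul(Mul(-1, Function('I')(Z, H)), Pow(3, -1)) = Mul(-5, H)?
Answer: -742940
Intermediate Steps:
Function('I')(Z, H) = Mul(15, H) (Function('I')(Z, H) = Mul(-3, Mul(-5, H)) = Mul(15, H))
Function('G')(m, R) = Mul(2, R)
Mul(Add(Function('G')(-1, Function('I')(5, -2)), 5), 13508) = Mul(Add(Mul(2, Mul(15, -2)), 5), 13508) = Mul(Add(Mul(2, -30), 5), 13508) = Mul(Add(-60, 5), 13508) = Mul(-55, 13508) = -742940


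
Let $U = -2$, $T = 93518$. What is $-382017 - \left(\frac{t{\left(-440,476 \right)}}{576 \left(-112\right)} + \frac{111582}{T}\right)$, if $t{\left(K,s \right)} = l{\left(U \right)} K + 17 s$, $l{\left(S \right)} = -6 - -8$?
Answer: $- \frac{96030323916785}{251376384} \approx -3.8202 \cdot 10^{5}$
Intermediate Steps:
$l{\left(S \right)} = 2$ ($l{\left(S \right)} = -6 + 8 = 2$)
$t{\left(K,s \right)} = 2 K + 17 s$
$-382017 - \left(\frac{t{\left(-440,476 \right)}}{576 \left(-112\right)} + \frac{111582}{T}\right) = -382017 - \left(\frac{2 \left(-440\right) + 17 \cdot 476}{576 \left(-112\right)} + \frac{111582}{93518}\right) = -382017 - \left(\frac{-880 + 8092}{-64512} + 111582 \cdot \frac{1}{93518}\right) = -382017 - \left(7212 \left(- \frac{1}{64512}\right) + \frac{55791}{46759}\right) = -382017 - \left(- \frac{601}{5376} + \frac{55791}{46759}\right) = -382017 - \frac{271830257}{251376384} = - \frac{96030323916785}{251376384}$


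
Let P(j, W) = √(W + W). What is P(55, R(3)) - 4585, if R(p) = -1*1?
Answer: -4585 + I*√2 ≈ -4585.0 + 1.4142*I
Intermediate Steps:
R(p) = -1
P(j, W) = √2*√W (P(j, W) = √(2*W) = √2*√W)
P(55, R(3)) - 4585 = √2*√(-1) - 4585 = √2*I - 4585 = I*√2 - 4585 = -4585 + I*√2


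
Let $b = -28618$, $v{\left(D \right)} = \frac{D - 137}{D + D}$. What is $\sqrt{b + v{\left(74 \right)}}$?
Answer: $\frac{i \sqrt{156714499}}{74} \approx 169.17 i$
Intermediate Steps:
$v{\left(D \right)} = \frac{-137 + D}{2 D}$
$\sqrt{b + v{\left(74 \right)}} = \sqrt{-28618 + \frac{-137 + 74}{2 \cdot 74}} = \sqrt{-28618 + \frac{1}{2} \cdot \frac{1}{74} \left(-63\right)} = \sqrt{-28618 - \frac{63}{148}} = \sqrt{- \frac{4235527}{148}} = \frac{i \sqrt{156714499}}{74}$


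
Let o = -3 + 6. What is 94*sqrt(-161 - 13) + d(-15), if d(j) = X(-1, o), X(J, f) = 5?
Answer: 5 + 94*I*sqrt(174) ≈ 5.0 + 1239.9*I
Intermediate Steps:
o = 3
d(j) = 5
94*sqrt(-161 - 13) + d(-15) = 94*sqrt(-161 - 13) + 5 = 94*sqrt(-174) + 5 = 94*(I*sqrt(174)) + 5 = 94*I*sqrt(174) + 5 = 5 + 94*I*sqrt(174)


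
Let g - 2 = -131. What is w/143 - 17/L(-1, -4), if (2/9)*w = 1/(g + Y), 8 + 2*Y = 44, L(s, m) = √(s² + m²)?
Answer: -3/10582 - √17 ≈ -4.1234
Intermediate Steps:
L(s, m) = √(m² + s²)
g = -129 (g = 2 - 131 = -129)
Y = 18 (Y = -4 + (½)*44 = -4 + 22 = 18)
w = -3/74 (w = 9/(2*(-129 + 18)) = (9/2)/(-111) = (9/2)*(-1/111) = -3/74 ≈ -0.040541)
w/143 - 17/L(-1, -4) = -3/74/143 - 17/√((-4)² + (-1)²) = -3/74*1/143 - 17/√(16 + 1) = -3/10582 - 17*√17/17 = -3/10582 - √17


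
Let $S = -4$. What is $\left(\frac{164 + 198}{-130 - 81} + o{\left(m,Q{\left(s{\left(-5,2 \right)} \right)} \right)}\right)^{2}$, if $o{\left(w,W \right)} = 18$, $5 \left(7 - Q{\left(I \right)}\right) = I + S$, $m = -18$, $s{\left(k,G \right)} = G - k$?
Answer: $\frac{11806096}{44521} \approx 265.18$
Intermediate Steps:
$Q{\left(I \right)} = \frac{39}{5} - \frac{I}{5}$ ($Q{\left(I \right)} = 7 - \frac{I - 4}{5} = 7 - \frac{-4 + I}{5} = 7 - \left(- \frac{4}{5} + \frac{I}{5}\right) = \frac{39}{5} - \frac{I}{5}$)
$\left(\frac{164 + 198}{-130 - 81} + o{\left(m,Q{\left(s{\left(-5,2 \right)} \right)} \right)}\right)^{2} = \left(\frac{164 + 198}{-130 - 81} + 18\right)^{2} = \left(\frac{362}{-211} + 18\right)^{2} = \left(362 \left(- \frac{1}{211}\right) + 18\right)^{2} = \left(- \frac{362}{211} + 18\right)^{2} = \left(\frac{3436}{211}\right)^{2} = \frac{11806096}{44521}$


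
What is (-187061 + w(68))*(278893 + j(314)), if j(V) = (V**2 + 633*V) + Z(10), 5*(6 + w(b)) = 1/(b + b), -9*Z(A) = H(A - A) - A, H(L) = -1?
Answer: -7330248605277/68 ≈ -1.0780e+11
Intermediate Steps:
Z(A) = 1/9 + A/9 (Z(A) = -(-1 - A)/9 = 1/9 + A/9)
w(b) = -6 + 1/(10*b) (w(b) = -6 + 1/(5*(b + b)) = -6 + 1/(5*((2*b))) = -6 + (1/(2*b))/5 = -6 + 1/(10*b))
j(V) = 11/9 + V**2 + 633*V (j(V) = (V**2 + 633*V) + (1/9 + (1/9)*10) = (V**2 + 633*V) + (1/9 + 10/9) = (V**2 + 633*V) + 11/9 = 11/9 + V**2 + 633*V)
(-187061 + w(68))*(278893 + j(314)) = (-187061 + (-6 + (1/10)/68))*(278893 + (11/9 + 314**2 + 633*314)) = (-187061 + (-6 + (1/10)*(1/68)))*(278893 + (11/9 + 98596 + 198762)) = (-187061 + (-6 + 1/680))*(278893 + 2676233/9) = (-187061 - 4079/680)*(5186270/9) = -127205559/680*5186270/9 = -7330248605277/68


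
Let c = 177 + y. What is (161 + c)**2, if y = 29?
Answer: 134689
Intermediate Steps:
c = 206 (c = 177 + 29 = 206)
(161 + c)**2 = (161 + 206)**2 = 367**2 = 134689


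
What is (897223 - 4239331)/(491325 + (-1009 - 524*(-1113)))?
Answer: -835527/268382 ≈ -3.1132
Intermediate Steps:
(897223 - 4239331)/(491325 + (-1009 - 524*(-1113))) = -3342108/(491325 + (-1009 + 583212)) = -3342108/(491325 + 582203) = -3342108/1073528 = -3342108*1/1073528 = -835527/268382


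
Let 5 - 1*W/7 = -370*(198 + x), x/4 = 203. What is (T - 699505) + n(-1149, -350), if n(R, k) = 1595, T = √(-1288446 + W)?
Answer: -697910 + √1327489 ≈ -6.9676e+5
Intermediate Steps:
x = 812 (x = 4*203 = 812)
W = 2615935 (W = 35 - (-2590)*(198 + 812) = 35 - (-2590)*1010 = 35 - 7*(-373700) = 35 + 2615900 = 2615935)
T = √1327489 (T = √(-1288446 + 2615935) = √1327489 ≈ 1152.2)
(T - 699505) + n(-1149, -350) = (√1327489 - 699505) + 1595 = (-699505 + √1327489) + 1595 = -697910 + √1327489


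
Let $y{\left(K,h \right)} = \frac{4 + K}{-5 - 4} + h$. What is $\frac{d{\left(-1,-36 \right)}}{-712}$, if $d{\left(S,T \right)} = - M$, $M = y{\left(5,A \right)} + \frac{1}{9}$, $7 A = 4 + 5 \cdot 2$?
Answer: $\frac{5}{3204} \approx 0.0015606$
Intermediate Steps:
$A = 2$ ($A = \frac{4 + 5 \cdot 2}{7} = \frac{4 + 10}{7} = \frac{1}{7} \cdot 14 = 2$)
$y{\left(K,h \right)} = - \frac{4}{9} + h - \frac{K}{9}$ ($y{\left(K,h \right)} = \frac{4 + K}{-9} + h = \left(4 + K\right) \left(- \frac{1}{9}\right) + h = \left(- \frac{4}{9} - \frac{K}{9}\right) + h = - \frac{4}{9} + h - \frac{K}{9}$)
$M = \frac{10}{9}$ ($M = \left(- \frac{4}{9} + 2 - \frac{5}{9}\right) + \frac{1}{9} = 1 + \frac{1}{9} = \frac{10}{9} \approx 1.1111$)
$d{\left(S,T \right)} = - \frac{10}{9}$ ($d{\left(S,T \right)} = \left(-1\right) \frac{10}{9} = - \frac{10}{9}$)
$\frac{d{\left(-1,-36 \right)}}{-712} = - \frac{10}{9 \left(-712\right)} = \left(- \frac{10}{9}\right) \left(- \frac{1}{712}\right) = \frac{5}{3204}$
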